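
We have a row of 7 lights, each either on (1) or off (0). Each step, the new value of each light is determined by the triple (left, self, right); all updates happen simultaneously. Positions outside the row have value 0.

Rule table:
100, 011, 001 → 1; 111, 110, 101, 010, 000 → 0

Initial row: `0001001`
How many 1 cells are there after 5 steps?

2

step 1: 0010110
step 2: 0100101
step 3: 1011000
step 4: 0010100
step 5: 0100010
count of 1: 2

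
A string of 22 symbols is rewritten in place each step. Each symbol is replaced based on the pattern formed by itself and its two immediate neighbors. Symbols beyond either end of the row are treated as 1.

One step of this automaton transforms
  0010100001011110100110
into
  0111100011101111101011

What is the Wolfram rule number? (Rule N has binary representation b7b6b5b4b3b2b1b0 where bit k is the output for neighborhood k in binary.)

position 12: 111 → 1  (bit 7 = 1)
position 14: 110 → 1  (bit 6 = 1)
position 3: 101 → 1  (bit 5 = 1)
position 0: 100 → 0  (bit 4 = 0)
position 11: 011 → 0  (bit 3 = 0)
position 2: 010 → 1  (bit 2 = 1)
position 1: 001 → 1  (bit 1 = 1)
position 6: 000 → 0  (bit 0 = 0)
bits b7..b0 = 11100110 = 230

230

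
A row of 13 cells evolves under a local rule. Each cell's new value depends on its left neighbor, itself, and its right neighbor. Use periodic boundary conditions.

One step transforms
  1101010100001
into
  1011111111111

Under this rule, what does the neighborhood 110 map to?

0

At position 1 the neighborhood is 110; the next row has 0 there.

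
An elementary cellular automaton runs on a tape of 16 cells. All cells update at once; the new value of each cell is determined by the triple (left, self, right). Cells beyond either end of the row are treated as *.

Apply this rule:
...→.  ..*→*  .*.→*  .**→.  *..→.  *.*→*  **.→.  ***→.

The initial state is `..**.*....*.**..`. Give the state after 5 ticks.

tick 1: .*..**...***...*
tick 2: **.*....*.....*.
tick 3: ..**...**....***
tick 4: .*....*.....*...
tick 5: **...**....**..*

**...**....**..*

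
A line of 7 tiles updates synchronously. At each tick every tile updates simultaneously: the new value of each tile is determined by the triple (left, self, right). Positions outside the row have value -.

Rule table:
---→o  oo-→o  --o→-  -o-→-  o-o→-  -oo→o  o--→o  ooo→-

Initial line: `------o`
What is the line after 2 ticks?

ooooo--
o---ooo

o---ooo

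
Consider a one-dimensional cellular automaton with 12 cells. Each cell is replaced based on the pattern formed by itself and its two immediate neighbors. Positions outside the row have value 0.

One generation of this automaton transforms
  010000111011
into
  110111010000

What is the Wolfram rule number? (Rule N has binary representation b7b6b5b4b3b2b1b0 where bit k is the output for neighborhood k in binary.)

135

position 7: 111 → 1  (bit 7 = 1)
position 8: 110 → 0  (bit 6 = 0)
position 9: 101 → 0  (bit 5 = 0)
position 2: 100 → 0  (bit 4 = 0)
position 6: 011 → 0  (bit 3 = 0)
position 1: 010 → 1  (bit 2 = 1)
position 0: 001 → 1  (bit 1 = 1)
position 3: 000 → 1  (bit 0 = 1)
bits b7..b0 = 10000111 = 135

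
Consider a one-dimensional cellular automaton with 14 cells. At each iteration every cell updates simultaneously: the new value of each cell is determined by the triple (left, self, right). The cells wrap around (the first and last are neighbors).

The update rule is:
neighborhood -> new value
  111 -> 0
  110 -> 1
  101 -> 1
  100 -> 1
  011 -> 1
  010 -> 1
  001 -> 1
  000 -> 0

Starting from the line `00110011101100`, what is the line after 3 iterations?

01100110110110

01111110111110
11000011100011
01100110110110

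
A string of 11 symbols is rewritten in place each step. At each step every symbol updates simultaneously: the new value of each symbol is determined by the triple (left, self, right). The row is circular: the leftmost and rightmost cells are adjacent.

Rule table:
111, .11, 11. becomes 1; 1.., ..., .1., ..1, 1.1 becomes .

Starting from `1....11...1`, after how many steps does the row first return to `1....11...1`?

1

1....11...1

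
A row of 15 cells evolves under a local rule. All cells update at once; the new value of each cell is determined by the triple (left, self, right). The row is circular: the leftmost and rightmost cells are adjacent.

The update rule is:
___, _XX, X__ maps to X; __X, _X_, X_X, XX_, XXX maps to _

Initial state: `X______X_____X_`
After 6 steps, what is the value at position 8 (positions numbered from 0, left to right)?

X

step 1: _XXXXX__XXXX___
step 2: _X____X_X___XXX
step 3: __XXX____XX_X__
step 4: X_X__XXX_X___XX
step 5: ___X_X____XX_X_
step 6: XX____XXX_X___X
position 8 holds X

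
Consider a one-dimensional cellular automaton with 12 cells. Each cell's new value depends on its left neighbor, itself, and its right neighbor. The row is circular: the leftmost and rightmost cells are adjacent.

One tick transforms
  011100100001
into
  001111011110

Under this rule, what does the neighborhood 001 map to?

1

At position 5 the neighborhood is 001; the next row has 1 there.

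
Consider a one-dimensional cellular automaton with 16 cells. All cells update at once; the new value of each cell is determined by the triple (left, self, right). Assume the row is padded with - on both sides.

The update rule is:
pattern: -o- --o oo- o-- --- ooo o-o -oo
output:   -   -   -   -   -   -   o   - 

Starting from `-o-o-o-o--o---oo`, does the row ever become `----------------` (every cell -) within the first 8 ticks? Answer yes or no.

yes

--o-o-o---------
---o-o----------
----o-----------
----------------
all cells are - at tick 4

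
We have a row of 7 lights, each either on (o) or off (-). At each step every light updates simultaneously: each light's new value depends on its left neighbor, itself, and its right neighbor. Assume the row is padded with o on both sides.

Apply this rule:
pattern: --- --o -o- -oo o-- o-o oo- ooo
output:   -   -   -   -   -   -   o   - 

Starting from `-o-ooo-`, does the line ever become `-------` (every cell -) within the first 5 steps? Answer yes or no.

yes

step 1: -----o-
step 2: -------
all cells are - at step 2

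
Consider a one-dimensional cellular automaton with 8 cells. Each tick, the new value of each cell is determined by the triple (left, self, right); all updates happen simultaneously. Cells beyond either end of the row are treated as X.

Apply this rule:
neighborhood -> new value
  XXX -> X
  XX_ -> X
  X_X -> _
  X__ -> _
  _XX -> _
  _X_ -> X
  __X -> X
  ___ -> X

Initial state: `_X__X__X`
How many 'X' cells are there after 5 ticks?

_X_XX_X_
_X__X_X_
_X_XX_X_  (repeats tick 1; period 2)
tick 5: _X_XX_X_
count of X: 4

4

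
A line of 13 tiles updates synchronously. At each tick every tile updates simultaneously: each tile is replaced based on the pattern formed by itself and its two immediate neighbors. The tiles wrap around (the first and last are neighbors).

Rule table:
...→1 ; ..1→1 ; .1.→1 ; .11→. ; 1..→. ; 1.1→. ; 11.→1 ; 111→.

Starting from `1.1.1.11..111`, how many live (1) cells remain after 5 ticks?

5

1.1.1..1.1...
1.1.1.11.1.11
1.1.1..1.1...  (repeats tick 1; period 2)
tick 5: 1.1.1..1.1...
count of 1: 5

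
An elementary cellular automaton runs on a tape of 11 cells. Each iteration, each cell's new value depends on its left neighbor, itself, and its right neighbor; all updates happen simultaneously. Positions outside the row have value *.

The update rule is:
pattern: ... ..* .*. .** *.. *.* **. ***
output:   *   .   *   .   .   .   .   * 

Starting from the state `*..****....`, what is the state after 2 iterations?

.**........

....**..**.
.**........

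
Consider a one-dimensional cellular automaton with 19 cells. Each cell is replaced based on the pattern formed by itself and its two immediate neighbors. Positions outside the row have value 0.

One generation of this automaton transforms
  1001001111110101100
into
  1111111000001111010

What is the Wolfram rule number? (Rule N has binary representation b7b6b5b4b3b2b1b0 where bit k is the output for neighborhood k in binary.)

62

position 7: 111 → 0  (bit 7 = 0)
position 11: 110 → 0  (bit 6 = 0)
position 12: 101 → 1  (bit 5 = 1)
position 1: 100 → 1  (bit 4 = 1)
position 6: 011 → 1  (bit 3 = 1)
position 0: 010 → 1  (bit 2 = 1)
position 2: 001 → 1  (bit 1 = 1)
position 18: 000 → 0  (bit 0 = 0)
bits b7..b0 = 00111110 = 62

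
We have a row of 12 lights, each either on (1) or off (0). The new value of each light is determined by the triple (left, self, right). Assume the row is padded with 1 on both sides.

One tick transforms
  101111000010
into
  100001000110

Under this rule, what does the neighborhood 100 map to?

At position 6 the neighborhood is 100; the next row has 0 there.

0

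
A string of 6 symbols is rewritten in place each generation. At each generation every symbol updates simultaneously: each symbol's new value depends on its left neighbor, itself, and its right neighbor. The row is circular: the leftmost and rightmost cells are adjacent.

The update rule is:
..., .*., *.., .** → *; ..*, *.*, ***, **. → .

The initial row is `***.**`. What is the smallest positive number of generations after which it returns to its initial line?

generation 1: ....*.
generation 2: ***.**

2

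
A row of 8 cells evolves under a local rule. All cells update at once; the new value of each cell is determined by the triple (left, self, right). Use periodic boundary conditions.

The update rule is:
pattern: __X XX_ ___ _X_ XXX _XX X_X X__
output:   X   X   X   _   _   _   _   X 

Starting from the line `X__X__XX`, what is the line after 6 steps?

X__XXX__

step 1: XXX_XX__
step 2: __X__XXX
step 3: XX_XX__X
step 4: _X__XXX_
step 5: X_XX__XX
step 6: X__XXX__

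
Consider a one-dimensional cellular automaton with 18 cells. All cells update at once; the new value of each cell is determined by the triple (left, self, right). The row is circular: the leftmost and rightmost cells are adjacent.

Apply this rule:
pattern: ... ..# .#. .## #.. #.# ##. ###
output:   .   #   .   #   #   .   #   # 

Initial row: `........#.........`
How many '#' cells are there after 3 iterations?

4

.......#.#........
......#...#.......
.....#.#.#.#......
count of #: 4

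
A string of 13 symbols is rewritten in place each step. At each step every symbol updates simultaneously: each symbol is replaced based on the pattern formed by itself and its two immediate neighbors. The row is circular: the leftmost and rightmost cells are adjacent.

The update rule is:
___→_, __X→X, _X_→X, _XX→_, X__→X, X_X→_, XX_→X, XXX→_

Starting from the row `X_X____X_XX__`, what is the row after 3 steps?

X_XX__XX__XXX
X__XXX_XXX___
XXX__X___XX_X

XXX__X___XX_X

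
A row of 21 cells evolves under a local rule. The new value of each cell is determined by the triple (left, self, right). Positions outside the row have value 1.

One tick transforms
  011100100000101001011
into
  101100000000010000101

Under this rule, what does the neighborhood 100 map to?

At position 4 the neighborhood is 100; the next row has 0 there.

0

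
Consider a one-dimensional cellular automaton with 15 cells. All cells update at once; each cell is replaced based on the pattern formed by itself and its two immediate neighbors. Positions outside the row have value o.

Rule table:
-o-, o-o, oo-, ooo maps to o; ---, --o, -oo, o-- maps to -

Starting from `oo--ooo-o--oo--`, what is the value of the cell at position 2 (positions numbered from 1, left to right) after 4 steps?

o

oo---oooo---o--
oo----ooo---o--
oo-----oo---o--
oo------o---o--
position 2 holds o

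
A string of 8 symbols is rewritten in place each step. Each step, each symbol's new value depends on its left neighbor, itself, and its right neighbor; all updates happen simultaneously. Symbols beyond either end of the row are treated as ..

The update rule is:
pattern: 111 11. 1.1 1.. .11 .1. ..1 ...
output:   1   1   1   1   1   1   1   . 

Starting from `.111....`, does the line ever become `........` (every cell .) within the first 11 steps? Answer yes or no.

11111...
111111..
1111111.
11111111
11111111  (fixed point — unchanged through step 11)
step 11 is 11111111, still not uniform .

no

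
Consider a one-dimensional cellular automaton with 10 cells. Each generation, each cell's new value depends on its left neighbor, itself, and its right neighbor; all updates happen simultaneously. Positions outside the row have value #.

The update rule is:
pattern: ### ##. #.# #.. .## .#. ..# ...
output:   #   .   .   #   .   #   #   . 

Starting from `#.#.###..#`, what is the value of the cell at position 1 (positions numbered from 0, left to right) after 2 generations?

#

..#..#.##.
######....
position 1 holds #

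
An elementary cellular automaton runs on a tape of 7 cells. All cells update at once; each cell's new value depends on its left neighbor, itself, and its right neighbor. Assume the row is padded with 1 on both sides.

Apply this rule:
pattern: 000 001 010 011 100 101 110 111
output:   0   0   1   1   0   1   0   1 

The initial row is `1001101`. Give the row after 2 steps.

0001111

0001011
0001111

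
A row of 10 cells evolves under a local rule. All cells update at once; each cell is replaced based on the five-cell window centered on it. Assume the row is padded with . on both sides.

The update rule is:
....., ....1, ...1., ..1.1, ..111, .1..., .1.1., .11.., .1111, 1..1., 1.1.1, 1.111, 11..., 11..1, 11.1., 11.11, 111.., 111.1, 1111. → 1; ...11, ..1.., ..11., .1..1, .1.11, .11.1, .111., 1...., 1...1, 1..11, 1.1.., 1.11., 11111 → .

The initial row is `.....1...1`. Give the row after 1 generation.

11111.1.1.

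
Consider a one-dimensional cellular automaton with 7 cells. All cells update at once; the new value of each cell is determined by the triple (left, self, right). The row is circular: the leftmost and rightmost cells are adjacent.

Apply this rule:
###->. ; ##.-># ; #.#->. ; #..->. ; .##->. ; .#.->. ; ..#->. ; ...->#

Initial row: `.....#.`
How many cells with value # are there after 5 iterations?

1

####...
...#.#.
##.....
.#.###.
.....#.
count of #: 1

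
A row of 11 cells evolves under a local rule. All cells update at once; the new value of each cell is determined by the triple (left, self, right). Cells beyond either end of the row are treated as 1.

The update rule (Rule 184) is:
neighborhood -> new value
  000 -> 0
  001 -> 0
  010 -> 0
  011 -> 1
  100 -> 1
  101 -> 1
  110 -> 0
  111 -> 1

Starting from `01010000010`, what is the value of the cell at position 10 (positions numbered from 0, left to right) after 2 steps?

step 1: 10101000001
step 2: 01010100001
position 10 holds 1

1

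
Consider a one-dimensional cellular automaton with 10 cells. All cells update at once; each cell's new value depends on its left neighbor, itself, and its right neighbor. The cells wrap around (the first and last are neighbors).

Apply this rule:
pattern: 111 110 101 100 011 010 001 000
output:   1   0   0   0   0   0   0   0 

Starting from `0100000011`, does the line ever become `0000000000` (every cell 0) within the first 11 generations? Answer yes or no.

generation 1: 0000000000
all cells are 0 at generation 1

yes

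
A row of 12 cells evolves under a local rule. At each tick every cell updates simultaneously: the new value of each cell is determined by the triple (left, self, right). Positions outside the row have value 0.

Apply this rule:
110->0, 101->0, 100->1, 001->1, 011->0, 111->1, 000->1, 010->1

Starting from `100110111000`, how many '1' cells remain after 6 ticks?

8

tick 1: 111000010111
tick 2: 010111110010
tick 3: 110011101111
tick 4: 001101000110
tick 5: 110001111001
tick 6: 001110110111
count of 1: 8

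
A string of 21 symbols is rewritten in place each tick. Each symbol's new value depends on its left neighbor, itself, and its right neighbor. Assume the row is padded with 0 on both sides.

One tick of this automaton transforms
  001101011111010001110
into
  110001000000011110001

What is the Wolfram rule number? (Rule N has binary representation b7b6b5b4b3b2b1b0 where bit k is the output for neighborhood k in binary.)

23

position 8: 111 → 0  (bit 7 = 0)
position 3: 110 → 0  (bit 6 = 0)
position 4: 101 → 0  (bit 5 = 0)
position 14: 100 → 1  (bit 4 = 1)
position 2: 011 → 0  (bit 3 = 0)
position 5: 010 → 1  (bit 2 = 1)
position 1: 001 → 1  (bit 1 = 1)
position 0: 000 → 1  (bit 0 = 1)
bits b7..b0 = 00010111 = 23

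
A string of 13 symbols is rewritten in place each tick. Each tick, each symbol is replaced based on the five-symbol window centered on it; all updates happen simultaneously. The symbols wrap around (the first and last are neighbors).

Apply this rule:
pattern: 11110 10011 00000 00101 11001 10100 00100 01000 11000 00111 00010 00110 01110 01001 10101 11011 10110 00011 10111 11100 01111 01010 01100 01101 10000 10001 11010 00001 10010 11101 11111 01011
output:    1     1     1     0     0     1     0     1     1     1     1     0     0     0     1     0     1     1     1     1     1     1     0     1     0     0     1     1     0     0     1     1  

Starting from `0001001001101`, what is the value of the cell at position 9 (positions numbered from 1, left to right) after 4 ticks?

1010000010111
0111011101111
0100010001110
0010101011010
position 9 holds 1

1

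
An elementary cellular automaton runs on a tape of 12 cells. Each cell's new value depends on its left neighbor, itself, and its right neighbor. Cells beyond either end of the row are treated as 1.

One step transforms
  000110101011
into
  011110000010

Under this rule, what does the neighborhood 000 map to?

At position 1 the neighborhood is 000; the next row has 1 there.

1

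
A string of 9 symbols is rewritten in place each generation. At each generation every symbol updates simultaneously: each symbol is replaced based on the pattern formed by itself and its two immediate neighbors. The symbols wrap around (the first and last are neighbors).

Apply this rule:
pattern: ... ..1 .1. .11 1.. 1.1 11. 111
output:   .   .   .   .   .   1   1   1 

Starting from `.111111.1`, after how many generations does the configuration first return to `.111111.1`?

9

generation 1: 1.111111.
generation 2: .1.111111
generation 3: 1.1.11111
generation 4: 11.1.1111
generation 5: 111.1.111
generation 6: 1111.1.11
generation 7: 11111.1.1
generation 8: 111111.1.
generation 9: .111111.1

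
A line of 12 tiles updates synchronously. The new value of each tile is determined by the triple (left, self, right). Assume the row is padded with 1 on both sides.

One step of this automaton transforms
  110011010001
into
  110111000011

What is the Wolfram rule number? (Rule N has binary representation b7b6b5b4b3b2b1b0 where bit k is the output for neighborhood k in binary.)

position 0: 111 → 1  (bit 7 = 1)
position 1: 110 → 1  (bit 6 = 1)
position 6: 101 → 0  (bit 5 = 0)
position 2: 100 → 0  (bit 4 = 0)
position 4: 011 → 1  (bit 3 = 1)
position 7: 010 → 0  (bit 2 = 0)
position 3: 001 → 1  (bit 1 = 1)
position 9: 000 → 0  (bit 0 = 0)
bits b7..b0 = 11001010 = 202

202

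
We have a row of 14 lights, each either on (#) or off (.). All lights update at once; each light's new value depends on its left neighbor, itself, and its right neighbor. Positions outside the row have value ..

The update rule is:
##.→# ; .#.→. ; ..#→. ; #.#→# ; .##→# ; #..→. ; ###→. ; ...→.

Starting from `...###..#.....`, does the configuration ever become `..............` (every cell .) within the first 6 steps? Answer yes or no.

step 1: ...#.#........
step 2: ....#.........
step 3: ..............
all cells are . at step 3

yes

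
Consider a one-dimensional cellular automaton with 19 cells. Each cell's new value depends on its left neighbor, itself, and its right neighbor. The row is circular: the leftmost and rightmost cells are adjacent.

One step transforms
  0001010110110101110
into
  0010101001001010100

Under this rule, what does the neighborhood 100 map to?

At position 18 the neighborhood is 100; the next row has 0 there.

0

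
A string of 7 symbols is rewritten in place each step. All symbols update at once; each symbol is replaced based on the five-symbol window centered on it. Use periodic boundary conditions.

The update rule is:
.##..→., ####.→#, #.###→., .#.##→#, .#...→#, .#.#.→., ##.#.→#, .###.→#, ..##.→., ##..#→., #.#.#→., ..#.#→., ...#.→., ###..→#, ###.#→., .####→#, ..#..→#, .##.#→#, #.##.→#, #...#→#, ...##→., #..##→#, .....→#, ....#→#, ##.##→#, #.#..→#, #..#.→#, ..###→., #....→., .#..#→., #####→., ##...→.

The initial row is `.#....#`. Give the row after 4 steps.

.##.#..
..#####
.#.#.##
#...###

#...###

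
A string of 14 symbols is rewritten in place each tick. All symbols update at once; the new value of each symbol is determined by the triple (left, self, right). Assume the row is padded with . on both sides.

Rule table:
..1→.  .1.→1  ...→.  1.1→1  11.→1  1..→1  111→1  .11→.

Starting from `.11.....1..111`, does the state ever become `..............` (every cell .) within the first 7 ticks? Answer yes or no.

tick 1: ..11....11..11
tick 2: ...11....11..1
tick 3: ....11....11.1
tick 4: .....11....111
tick 5: ......11....11
tick 6: .......11....1
tick 7: ........11...1
tick 7 is ........11...1, still not uniform .

no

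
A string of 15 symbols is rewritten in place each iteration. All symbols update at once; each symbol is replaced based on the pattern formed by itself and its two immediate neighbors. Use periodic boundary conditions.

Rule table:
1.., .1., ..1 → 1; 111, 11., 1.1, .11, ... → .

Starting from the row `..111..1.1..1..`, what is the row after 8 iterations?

111...1..1.....

.1...111.11111.
111.1.........1
....11.......1.
...1..1.....111
1.111111...1...
1.......1.111.1
.1.....11......
111...1..1.....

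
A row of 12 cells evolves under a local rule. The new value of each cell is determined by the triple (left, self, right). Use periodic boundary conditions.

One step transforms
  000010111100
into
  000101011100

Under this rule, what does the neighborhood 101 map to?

At position 5 the neighborhood is 101; the next row has 1 there.

1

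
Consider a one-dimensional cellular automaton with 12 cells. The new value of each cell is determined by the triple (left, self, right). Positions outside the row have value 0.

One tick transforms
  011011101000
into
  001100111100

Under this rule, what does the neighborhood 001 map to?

At position 0 the neighborhood is 001; the next row has 0 there.

0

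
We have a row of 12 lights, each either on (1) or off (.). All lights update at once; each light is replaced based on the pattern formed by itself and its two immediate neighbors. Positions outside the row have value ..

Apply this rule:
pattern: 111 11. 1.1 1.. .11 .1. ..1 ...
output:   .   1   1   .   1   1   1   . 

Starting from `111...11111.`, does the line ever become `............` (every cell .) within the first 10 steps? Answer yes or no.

1.1..11...1.
111.111..11.
1.111.1.111.
111.11111.1.
1.111...111.
111.1..11.1.
1.111.11111.
111.111...1.
1.111.1..11.
111.111.111.
step 10 is 111.111.111., still not uniform .

no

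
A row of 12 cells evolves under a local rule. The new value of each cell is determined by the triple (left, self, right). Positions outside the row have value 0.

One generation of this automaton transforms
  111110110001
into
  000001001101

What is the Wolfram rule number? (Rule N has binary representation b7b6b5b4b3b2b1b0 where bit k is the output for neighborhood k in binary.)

position 1: 111 → 0  (bit 7 = 0)
position 4: 110 → 0  (bit 6 = 0)
position 5: 101 → 1  (bit 5 = 1)
position 8: 100 → 1  (bit 4 = 1)
position 0: 011 → 0  (bit 3 = 0)
position 11: 010 → 1  (bit 2 = 1)
position 10: 001 → 0  (bit 1 = 0)
position 9: 000 → 1  (bit 0 = 1)
bits b7..b0 = 00110101 = 53

53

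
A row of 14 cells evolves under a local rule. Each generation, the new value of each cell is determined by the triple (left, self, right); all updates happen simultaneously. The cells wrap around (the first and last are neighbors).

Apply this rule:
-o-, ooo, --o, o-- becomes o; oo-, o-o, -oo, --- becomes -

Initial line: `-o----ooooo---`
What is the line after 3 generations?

ooo--o-ooo-o--
-o-ooo--o--ooo
-o--o-ooooo-o-

-o--o-ooooo-o-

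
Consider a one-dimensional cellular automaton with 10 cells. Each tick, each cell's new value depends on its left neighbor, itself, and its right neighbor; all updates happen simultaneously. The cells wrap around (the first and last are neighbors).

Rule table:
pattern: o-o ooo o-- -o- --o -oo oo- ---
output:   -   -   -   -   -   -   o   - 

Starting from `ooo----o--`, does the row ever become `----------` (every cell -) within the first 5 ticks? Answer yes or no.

yes

tick 1: --o-------
tick 2: ----------
all cells are - at tick 2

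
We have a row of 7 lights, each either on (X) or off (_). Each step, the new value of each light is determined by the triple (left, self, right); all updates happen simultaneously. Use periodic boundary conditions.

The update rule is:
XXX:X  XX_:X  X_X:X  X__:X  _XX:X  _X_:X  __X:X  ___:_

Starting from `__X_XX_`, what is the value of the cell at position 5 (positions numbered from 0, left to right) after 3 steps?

_XXXXXX
XXXXXXX
XXXXXXX
position 5 holds X

X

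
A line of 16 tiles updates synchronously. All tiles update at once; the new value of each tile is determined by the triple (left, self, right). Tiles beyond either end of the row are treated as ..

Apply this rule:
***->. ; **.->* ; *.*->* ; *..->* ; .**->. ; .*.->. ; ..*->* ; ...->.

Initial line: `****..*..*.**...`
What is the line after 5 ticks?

...***.**.*.**..
..*..**.**.*.**.
.*.**.**.**.*.**
*.*.**.**.**.*.*
.*.*.**.**.**.*.

.*.*.**.**.**.*.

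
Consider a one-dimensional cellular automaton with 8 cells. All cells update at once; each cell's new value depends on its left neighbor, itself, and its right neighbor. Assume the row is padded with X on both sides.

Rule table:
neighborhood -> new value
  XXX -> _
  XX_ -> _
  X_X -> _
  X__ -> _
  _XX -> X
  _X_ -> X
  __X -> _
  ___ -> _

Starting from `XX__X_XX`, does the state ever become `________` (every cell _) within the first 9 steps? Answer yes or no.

no

____X_X_
____X_X_  (fixed point — unchanged through step 9)
step 9 is ____X_X_, still not uniform _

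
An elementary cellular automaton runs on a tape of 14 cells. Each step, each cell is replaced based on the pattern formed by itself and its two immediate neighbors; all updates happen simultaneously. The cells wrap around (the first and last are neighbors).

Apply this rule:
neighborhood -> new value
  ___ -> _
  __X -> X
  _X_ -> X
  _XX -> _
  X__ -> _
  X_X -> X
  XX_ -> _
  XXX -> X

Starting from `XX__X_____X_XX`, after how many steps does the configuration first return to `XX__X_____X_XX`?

28

step 1: X__XX____XXX_X
step 2: __X_____X_X_X_
step 3: _XX____XXXXXX_
step 4: X_____X_XXXX__
step 5: X____XXX_XX__X
step 6: ____X_X_X___X_
step 7: ___XXXXXX__XX_
step 8: __X_XXXX__X___
step 9: _XXX_XX__XX___
step 10: X_X_X___X_____
step 11: XXXXX__XX____X
step 12: XXXX__X_____X_
step 13: _XX__XX____XXX
step 14: X___X_____X_X_
step 15: X__XX____XXXXX
step 16: __X_____X_XXXX
step 17: _XX____XXX_XX_
step 18: X_____X_X_X___
step 19: X____XXXXXX__X
step 20: ____X_XXXX__X_
step 21: ___XXX_XX__XX_
step 22: __X_X_X___X___
step 23: _XXXXXX__XX___
step 24: X_XXXX__X_____
step 25: XX_XX__XX____X
step 26: X_X___X_____X_
step 27: XXX__XX____XXX
step 28: XX__X_____X_XX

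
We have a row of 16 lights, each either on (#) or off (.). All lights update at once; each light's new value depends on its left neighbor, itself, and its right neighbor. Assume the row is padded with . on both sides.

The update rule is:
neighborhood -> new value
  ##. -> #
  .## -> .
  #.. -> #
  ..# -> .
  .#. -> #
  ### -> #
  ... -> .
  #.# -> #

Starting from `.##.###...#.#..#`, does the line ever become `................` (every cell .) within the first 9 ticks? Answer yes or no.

tick 1: ..##.###..####.#
tick 2: ...##.###..#####
tick 3: ....##.###..####
tick 4: .....##.###..###
tick 5: ......##.###..##
tick 6: .......##.###..#
tick 7: ........##.###.#
tick 8: .........##.####
tick 9: ..........##.###
tick 9 is ..........##.###, still not uniform .

no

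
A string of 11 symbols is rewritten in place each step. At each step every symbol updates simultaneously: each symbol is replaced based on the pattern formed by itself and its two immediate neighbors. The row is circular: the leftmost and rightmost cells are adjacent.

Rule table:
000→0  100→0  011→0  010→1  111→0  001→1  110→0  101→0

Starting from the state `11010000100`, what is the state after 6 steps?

00010001101
00110010001
01000110011
01001000100
11011001100
00000010001

00000010001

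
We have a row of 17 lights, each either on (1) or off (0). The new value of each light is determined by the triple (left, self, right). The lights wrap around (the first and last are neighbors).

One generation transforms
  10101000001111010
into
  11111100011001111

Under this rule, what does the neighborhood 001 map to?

1

At position 9 the neighborhood is 001; the next row has 1 there.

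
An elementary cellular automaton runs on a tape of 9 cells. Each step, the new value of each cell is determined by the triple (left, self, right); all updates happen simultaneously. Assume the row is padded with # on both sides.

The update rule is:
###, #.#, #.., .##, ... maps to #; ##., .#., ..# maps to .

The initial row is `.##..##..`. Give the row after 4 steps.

#.#.#.###

step 1: ##.#.#.#.
step 2: #.#.#.#.#
step 3: .#.#.#.##
step 4: #.#.#.###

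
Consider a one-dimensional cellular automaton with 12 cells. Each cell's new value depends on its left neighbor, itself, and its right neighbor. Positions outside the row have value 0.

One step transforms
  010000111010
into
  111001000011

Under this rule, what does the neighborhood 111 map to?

At position 7 the neighborhood is 111; the next row has 0 there.

0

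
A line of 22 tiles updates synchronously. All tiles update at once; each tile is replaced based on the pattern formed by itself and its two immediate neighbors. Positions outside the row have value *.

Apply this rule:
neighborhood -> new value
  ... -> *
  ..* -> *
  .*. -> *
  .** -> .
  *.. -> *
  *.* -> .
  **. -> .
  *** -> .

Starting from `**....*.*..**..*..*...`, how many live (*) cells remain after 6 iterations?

4

..*****.***..*********
**.........**.........
..*********..*********
**.........**.........  (repeats iteration 2; period 2)
iteration 6: **.........**.........
count of *: 4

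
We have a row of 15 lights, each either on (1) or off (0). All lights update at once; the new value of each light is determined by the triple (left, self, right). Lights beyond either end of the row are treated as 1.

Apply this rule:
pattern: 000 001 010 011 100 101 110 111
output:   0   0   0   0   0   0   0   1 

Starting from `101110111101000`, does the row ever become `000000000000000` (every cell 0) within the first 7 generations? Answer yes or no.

000100011000000
000000000000000
all cells are 0 at generation 2

yes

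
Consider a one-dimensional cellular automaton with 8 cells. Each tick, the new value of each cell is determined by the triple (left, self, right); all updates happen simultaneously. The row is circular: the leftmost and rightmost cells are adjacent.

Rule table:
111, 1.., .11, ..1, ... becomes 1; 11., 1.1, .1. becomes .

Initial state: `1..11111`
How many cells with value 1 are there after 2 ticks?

tick 1: .1111111
tick 2: .111111.
count of 1: 6

6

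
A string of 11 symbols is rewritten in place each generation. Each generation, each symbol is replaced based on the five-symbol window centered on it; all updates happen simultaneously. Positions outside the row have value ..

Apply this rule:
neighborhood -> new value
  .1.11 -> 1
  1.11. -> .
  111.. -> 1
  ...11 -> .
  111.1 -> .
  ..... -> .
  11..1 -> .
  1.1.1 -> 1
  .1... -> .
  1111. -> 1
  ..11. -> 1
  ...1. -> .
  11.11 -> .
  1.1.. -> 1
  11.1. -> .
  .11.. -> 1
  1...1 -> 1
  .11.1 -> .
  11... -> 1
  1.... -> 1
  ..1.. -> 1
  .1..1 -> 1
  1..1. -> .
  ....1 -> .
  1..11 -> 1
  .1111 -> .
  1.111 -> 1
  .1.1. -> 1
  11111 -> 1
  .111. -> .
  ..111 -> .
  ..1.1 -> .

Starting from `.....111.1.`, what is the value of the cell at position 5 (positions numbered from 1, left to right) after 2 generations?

.

.........1.
.........1.
position 5 holds .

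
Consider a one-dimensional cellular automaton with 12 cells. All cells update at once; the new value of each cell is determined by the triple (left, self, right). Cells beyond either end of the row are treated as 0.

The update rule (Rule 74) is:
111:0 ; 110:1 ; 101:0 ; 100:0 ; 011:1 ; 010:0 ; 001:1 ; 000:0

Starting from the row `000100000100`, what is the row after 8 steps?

step 1: 001000001000
step 2: 010000010000
step 3: 100000100000
step 4: 000001000000
step 5: 000010000000
step 6: 000100000000
step 7: 001000000000
step 8: 010000000000

010000000000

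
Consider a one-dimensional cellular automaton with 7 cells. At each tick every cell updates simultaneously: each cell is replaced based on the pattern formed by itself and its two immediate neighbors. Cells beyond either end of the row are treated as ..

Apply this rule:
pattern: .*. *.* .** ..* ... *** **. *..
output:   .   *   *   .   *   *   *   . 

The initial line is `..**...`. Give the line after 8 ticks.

.******

tick 1: *.**.**
tick 2: .******
tick 3: .******  (fixed point — unchanged through tick 8)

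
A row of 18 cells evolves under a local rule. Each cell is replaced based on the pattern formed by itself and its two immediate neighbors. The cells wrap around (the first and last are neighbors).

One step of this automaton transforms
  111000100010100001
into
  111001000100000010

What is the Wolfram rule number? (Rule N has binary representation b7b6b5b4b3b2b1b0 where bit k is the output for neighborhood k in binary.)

position 0: 111 → 1  (bit 7 = 1)
position 2: 110 → 1  (bit 6 = 1)
position 11: 101 → 0  (bit 5 = 0)
position 3: 100 → 0  (bit 4 = 0)
position 17: 011 → 0  (bit 3 = 0)
position 6: 010 → 0  (bit 2 = 0)
position 5: 001 → 1  (bit 1 = 1)
position 4: 000 → 0  (bit 0 = 0)
bits b7..b0 = 11000010 = 194

194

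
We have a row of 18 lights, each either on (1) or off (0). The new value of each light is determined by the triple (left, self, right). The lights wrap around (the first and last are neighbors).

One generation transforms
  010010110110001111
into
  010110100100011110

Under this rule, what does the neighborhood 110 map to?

0

At position 7 the neighborhood is 110; the next row has 0 there.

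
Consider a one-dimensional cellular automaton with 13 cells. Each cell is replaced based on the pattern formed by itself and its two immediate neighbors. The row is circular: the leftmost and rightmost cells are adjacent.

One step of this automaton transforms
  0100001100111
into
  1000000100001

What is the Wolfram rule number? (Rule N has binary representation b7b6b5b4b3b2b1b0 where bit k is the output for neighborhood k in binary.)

96

position 11: 111 → 0  (bit 7 = 0)
position 7: 110 → 1  (bit 6 = 1)
position 0: 101 → 1  (bit 5 = 1)
position 2: 100 → 0  (bit 4 = 0)
position 6: 011 → 0  (bit 3 = 0)
position 1: 010 → 0  (bit 2 = 0)
position 5: 001 → 0  (bit 1 = 0)
position 3: 000 → 0  (bit 0 = 0)
bits b7..b0 = 01100000 = 96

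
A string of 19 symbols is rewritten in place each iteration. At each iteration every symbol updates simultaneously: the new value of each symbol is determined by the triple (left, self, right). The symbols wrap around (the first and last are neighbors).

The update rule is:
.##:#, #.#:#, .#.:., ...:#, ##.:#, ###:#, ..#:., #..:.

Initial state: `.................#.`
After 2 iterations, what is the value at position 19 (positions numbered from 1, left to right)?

iteration 1: ################...
iteration 2: ################.#.
position 19 holds .

.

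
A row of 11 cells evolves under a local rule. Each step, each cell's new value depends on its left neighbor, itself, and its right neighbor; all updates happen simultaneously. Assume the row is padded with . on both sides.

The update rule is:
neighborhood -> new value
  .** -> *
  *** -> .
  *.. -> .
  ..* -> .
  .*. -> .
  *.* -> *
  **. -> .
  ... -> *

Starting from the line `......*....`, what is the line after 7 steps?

***...*****

*****...***
*.....*.*..
..***..*..*
*.*........
.*..*******
....*......
***...*****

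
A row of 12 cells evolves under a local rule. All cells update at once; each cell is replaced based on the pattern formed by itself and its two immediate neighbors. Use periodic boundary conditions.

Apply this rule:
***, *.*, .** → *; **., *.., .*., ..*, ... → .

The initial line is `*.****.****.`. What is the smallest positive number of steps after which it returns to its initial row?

.****.****.*
****.****.*.
***.****.*.*
**.****.*.**
*.****.*.***
.****.*.****
****.*.****.
***.*.****.*
**.*.****.**
*.*.****.***
.*.****.****
*.****.****.

12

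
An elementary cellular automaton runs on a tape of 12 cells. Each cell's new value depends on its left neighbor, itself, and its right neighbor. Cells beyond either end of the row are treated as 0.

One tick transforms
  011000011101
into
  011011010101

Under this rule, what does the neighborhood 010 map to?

At position 11 the neighborhood is 010; the next row has 1 there.

1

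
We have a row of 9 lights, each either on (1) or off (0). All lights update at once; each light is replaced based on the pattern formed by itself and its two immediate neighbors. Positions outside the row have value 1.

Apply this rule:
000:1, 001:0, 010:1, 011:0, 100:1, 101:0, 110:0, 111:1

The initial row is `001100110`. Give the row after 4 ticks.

tick 1: 100010000
tick 2: 011011110
tick 3: 000001100
tick 4: 111100010

111100010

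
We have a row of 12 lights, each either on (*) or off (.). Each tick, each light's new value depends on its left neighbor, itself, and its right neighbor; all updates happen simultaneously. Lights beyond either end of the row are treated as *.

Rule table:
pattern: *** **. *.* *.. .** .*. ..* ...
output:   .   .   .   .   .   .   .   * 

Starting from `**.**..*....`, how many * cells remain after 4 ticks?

.........**.
.*******....
.........**.  (repeats tick 1; period 2)
tick 4: .*******....
count of *: 7

7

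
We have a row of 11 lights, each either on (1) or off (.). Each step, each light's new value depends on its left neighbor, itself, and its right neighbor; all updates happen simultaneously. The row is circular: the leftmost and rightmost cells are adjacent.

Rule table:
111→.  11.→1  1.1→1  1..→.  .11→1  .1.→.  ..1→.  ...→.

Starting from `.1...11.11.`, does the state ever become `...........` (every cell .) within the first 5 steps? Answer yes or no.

yes

step 1: .....11111.
step 2: .....1...1.
step 3: ...........
all cells are . at step 3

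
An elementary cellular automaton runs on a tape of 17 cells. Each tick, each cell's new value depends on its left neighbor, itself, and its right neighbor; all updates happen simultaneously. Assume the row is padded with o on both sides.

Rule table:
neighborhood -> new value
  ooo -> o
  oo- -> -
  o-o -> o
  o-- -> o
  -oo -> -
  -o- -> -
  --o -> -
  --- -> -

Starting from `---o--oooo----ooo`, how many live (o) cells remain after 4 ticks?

5

o---o--oo-o----oo
-o---o---o-o----o
o-o---o---o-o----
-o-o---o---o-o---
count of o: 5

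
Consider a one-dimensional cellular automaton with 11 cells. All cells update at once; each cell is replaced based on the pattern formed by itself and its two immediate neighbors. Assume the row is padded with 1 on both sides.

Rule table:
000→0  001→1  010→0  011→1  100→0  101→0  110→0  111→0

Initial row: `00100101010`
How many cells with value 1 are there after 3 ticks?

01001000000
00010000001
00100000011
count of 1: 3

3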